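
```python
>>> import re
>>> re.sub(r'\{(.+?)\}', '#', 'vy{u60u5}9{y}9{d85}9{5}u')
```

A `+?`/`*?`/`{m,n}?` starts at its minimum and grows only as far as needed for what follows to match.
`sub` substitutes '#' at each match site.

'vy#9#9#9#u'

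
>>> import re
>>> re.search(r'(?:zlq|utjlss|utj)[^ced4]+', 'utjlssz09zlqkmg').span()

(0, 15)

`re.search` scans for the first position where the pattern succeeds.
The match spans [0:15] → 'utjlssz09zlqkmg'.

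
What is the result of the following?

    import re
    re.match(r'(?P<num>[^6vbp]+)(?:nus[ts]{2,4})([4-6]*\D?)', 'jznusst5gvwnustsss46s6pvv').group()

'jznusst5g'

This matches one or more of any character except [6vbp] (captured as 'num'); then the literal 'nus', then 2 to 4 of one of [ts] (non-capturing group); then zero or more of a character in [4-6], then optionally a non-digit (captured).
`match` is anchored at position 0; if the pattern doesn't fit there, it returns None.
The match spans [0:9] → 'jznusst5g'.
Captured: group 1 = 'jz', group 2 = '5g'.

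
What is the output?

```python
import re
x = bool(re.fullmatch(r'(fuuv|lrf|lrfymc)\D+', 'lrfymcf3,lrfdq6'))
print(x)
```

False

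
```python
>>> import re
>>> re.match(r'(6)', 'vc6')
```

None

Pattern: a literal '6' (captured).
`re.match` only tries the pattern at the start of the string.
Here the string doesn't start with a match, so the call returns None.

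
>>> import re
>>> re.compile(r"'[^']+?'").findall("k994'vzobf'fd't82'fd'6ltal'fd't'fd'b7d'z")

Scanning left to right: at [4:11] → "'vzobf'"; at [13:18] → "'t82'"; at [20:27] → "'6ltal'"; at [29:32] → "'t'"; at [34:39] → "'b7d'".
With no groups in the pattern, `findall` gives back each whole match — 5 here.

["'vzobf'", "'t82'", "'6ltal'", "'t'", "'b7d'"]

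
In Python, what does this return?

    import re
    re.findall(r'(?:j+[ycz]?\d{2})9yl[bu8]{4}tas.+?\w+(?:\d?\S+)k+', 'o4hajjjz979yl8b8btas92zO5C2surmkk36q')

['jjjz979yl8b8btas92zO5C2surmkk']

Pattern: one or more of a literal 'j', then optionally one of [ycz], then exactly 2 of a digit (non-capturing group); then the literal '9yl', then exactly 4 of one of [bu8]; then the literal 'tas', then one or more of any character (lazy); then one or more of a word character; then optionally a digit, then one or more of a non-whitespace character (non-capturing group); then one or more of a literal 'k'.
Matches: at [4:33] → 'jjjz979yl8b8btas92zO5C2surmkk'.
No capturing groups, so `findall` returns the 1 full match string.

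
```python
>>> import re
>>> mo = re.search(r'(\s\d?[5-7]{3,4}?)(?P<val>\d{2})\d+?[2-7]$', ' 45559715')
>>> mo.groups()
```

Pattern: whitespace, then optionally a digit, then 3 to 4 of a character in [5-7] (lazy) (captured); then exactly 2 of a digit (captured as 'val'); then one or more of a digit (lazy), then a character in [2-7]; then anchored at the end.
`re.search` scans for the first position where the pattern succeeds.
The match spans [0:9] → ' 45559715'.
Captured: group 1 = ' 4555', group 2 = '97'.

(' 4555', '97')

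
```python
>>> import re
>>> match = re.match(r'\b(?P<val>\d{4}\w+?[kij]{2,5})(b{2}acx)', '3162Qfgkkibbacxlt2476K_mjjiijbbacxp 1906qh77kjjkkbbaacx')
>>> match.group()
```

With `match`, the pattern is implicitly anchored at the beginning.
The match spans [0:15] → '3162Qfgkkibbacx'.

'3162Qfgkkibbacx'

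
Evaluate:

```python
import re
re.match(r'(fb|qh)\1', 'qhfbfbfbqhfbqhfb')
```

None

`match` is anchored at position 0; if the pattern doesn't fit there, it returns None.
Here the pattern fails at index 0, so the call returns None.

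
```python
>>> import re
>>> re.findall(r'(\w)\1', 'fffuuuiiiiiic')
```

['f', 'u', 'i', 'i', 'i']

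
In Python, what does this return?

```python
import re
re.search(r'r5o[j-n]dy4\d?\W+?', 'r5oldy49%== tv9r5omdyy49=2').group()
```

'r5oldy49%'

Pattern: the literal 'r5o', then a character in [j-n], then the literal 'dy4'; then optionally a digit, then one or more of a non-word character (lazy).
The `?` after the quantifier makes it lazy — it takes as little as possible before letting the rest of the pattern try.
Unlike `match`, `search` isn't anchored — it looks for the pattern anywhere in the string.
The match spans [0:9] → 'r5oldy49%'.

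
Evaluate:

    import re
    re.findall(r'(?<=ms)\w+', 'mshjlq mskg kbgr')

['hjlq', 'kg']

The `(?=…)`/`(?<=…)` assertion just peeks at neighbouring text; it doesn't advance the match position.
Matches: at [2:6] → 'hjlq'; at [9:11] → 'kg'.
No capturing groups, so `findall` returns the 2 full match strings.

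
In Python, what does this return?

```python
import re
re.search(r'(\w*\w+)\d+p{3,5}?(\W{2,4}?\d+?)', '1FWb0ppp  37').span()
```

(0, 11)

This matches zero or more of a word character, then one or more of a word character (captured); then one or more of a digit, then 3 to 5 of the literal 'p' (lazy); then 2 to 4 of a non-word character (lazy), then one or more of a digit (lazy) (captured).
Unlike `match`, `search` isn't anchored — it looks for the pattern anywhere in the string.
The match spans [0:11] → '1FWb0ppp  3'.
Captured: group 1 = '1FWb', group 2 = '  3'.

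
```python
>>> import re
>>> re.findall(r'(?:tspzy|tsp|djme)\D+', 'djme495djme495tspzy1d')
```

No capturing groups, so `findall` returns the 1 full match string.

['tspzy']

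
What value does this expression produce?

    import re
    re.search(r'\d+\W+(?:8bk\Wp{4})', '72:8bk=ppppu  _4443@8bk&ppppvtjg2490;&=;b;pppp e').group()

This matches one or more of a digit, then one or more of a non-word character; then the literal '8bk', then a non-word character, then exactly 4 of the literal 'p' (non-capturing group).
`re.search` tries every starting position until one works.
The match spans [0:11] → '72:8bk=pppp'.

'72:8bk=pppp'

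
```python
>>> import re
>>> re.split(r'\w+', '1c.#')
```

The pattern matches one or more of a word character.
Matches to split on: at [0:2] → '1c'.
Splitting on the pattern gives 2 pieces.

['', '.#']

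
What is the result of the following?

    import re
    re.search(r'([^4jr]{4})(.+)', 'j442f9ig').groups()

The match spans [3:8] → '2f9ig'.
Captured: group 1 = '2f9i', group 2 = 'g'.

('2f9i', 'g')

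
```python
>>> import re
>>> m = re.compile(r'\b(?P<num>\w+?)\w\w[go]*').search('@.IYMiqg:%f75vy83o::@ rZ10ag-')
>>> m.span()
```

The pattern matches a word boundary (`\b`, zero-width); then one or more of a word character (lazy) (captured as 'num'); then a word character, then a word character; then zero or more of one of [go].
The match spans [2:5] → 'IYM'.

(2, 5)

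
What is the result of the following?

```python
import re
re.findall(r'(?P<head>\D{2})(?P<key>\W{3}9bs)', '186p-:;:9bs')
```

[('p-', ':;:9bs')]

The pattern matches exactly 2 of a non-digit (captured as 'head'); then exactly 3 of a non-word character, then the literal '9bs' (captured as 'key').
Matches: at [3:11] match 'p-:;:9bs', groups = ('p-', ':;:9bs').
Multiple groups make `findall` return tuples — one 2-tuple for the one match.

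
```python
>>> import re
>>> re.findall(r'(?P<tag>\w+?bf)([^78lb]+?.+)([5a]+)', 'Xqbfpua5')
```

The pattern matches one or more of a word character (lazy), then the literal 'bf' (captured as 'tag'); then one or more of any character except [78lb] (lazy), then one or more of any character (captured); then one or more of one of [5a] (captured).
Matches: at [0:8] match 'Xqbfpua5', groups = ('Xqbf', 'pua', '5').
`findall` packs the 3 group values into a tuple for every match.

[('Xqbf', 'pua', '5')]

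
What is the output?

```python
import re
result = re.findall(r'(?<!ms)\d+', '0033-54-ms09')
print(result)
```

The negative lookaround is zero-width — it rules out positions where the adjacent text would match, without consuming anything.
`findall` yields the raw match text (3 of them) because the pattern has no groups.

['0033', '54', '9']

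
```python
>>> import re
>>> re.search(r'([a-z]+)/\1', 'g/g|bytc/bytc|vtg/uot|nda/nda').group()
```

'g/g'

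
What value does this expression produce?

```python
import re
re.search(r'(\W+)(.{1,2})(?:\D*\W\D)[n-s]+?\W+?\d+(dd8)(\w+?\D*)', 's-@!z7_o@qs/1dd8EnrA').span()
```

(1, 20)

Pattern: one or more of a non-word character (captured); then 1 to 2 of any character (captured); then zero or more of a non-digit, then a non-word character, then a non-digit (non-capturing group); then one or more of a character in [n-s] (lazy), then one or more of a non-word character (lazy), then one or more of a digit; then the literal 'd', then the literal 'd8' (captured); then one or more of a word character (lazy), then zero or more of a non-digit (captured).
The match spans [1:20] → '-@!z7_o@qs/1dd8EnrA'.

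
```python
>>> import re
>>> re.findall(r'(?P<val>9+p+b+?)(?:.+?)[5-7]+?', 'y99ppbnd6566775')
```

Pattern: one or more of a literal '9', then one or more of the literal 'p', then one or more of a literal 'b' (lazy) (captured as 'val'); then one or more of any character (lazy) (non-capturing group); then one or more of a character in [5-7] (lazy).
Because there's exactly one group, `findall` drops the full match and keeps group 1 from the one hit.

['99ppb']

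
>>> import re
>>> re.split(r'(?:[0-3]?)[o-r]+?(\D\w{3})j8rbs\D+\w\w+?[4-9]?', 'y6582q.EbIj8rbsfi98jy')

A non-greedy quantifier consumes as few characters as it can — just enough that the remainder of the pattern still matches from where it stops; whatever follows it matches normally.
With a capturing group present, the delimiter's captured portion is kept in the result list.

['y658', '.EbI', 'jy']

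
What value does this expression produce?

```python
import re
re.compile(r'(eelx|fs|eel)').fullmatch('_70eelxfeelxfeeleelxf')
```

None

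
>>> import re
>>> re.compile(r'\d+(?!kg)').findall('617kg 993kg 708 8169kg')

['61', '99', '708', '816']

The negative lookahead/lookbehind blocks any match where the forbidden context is present.
With no groups in the pattern, `findall` gives back each whole match — 4 here.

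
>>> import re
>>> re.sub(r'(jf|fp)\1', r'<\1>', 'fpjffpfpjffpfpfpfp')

'fpjf<fp>jf<fp><fp>'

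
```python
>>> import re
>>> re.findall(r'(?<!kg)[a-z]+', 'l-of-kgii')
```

['l', 'of', 'kgii']

The negative lookahead/lookbehind blocks any match where the forbidden context is present.
Walking the string: at [0:1] → 'l'; at [2:4] → 'of'; at [5:9] → 'kgii'.
Since nothing is captured, `findall` lists the 3 matched substrings directly.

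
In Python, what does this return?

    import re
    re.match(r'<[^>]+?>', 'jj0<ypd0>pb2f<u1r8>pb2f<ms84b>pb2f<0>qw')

None

`re.match` only tries the pattern at the start of the string.
Here the pattern fails at index 0, so the call returns None.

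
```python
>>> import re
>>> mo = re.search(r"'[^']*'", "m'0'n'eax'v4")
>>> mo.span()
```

(1, 4)

Unlike `match`, `search` isn't anchored — it looks for the pattern anywhere in the string.
The match spans [1:4] → "'0'".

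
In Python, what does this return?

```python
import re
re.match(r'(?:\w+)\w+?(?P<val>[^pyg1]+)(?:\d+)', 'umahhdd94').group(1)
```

'9'

Pattern: one or more of a word character (non-capturing group); then one or more of a word character (lazy); then one or more of any character except [pyg1] (captured as 'val'); then one or more of a digit (non-capturing group).
`re.match` won't scan ahead — the pattern has to work from the very first character.
The match spans [0:9] → 'umahhdd94'.
Captured: group 1 = '9'.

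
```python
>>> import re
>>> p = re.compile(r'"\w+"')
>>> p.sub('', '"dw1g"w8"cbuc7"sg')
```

'w8sg'

Each match is replaced by ''.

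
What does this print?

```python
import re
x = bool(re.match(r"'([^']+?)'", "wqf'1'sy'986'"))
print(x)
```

`re.match` only tries the pattern at the start of the string.
Here the string doesn't start with a match, so the call returns None, and `bool(None)` is False.

False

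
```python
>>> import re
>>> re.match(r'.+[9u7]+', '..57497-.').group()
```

The pattern matches one or more of any character; then one or more of one of [9u7].
`match` is anchored at position 0; if the pattern doesn't fit there, it returns None.
The match spans [0:7] → '..57497'.

'..57497'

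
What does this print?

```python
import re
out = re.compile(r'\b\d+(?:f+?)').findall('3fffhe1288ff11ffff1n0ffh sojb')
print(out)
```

Since nothing is captured, `findall` lists the 1 matched substring directly.

['3f']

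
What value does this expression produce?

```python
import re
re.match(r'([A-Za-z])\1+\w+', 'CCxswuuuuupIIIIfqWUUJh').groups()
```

('C',)

`\1` has to match the exact text group 1 already captured.
`re.match` only tries the pattern at the start of the string.
The match spans [0:22] → 'CCxswuuuuupIIIIfqWUUJh'.
Captured: group 1 = 'C'.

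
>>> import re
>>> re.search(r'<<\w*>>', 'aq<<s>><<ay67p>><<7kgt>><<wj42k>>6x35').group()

`search` walks the string left to right and returns the first match it finds.
The match spans [2:7] → '<<s>>'.

'<<s>>'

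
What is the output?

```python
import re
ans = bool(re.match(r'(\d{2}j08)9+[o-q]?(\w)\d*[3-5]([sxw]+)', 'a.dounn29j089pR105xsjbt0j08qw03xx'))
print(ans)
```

False

This matches exactly 2 of a digit, then the literal 'j08' (captured); then one or more of the literal '9', then optionally a character in [o-q]; then a word character (captured); then zero or more of a digit, then a character in [3-5]; then one or more of one of [sxw] (captured).
With `match`, the pattern is implicitly anchored at the beginning.
Here position 0 doesn't satisfy it, so the call returns None, and `bool(None)` is False.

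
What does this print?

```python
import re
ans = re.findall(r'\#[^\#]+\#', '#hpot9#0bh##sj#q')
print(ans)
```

['#hpot9#', '#sj#']

Since nothing is captured, `findall` lists the 2 matched substrings directly.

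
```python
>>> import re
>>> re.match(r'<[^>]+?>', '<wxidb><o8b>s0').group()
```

`re.match` only tries the pattern at the start of the string.
The match spans [0:7] → '<wxidb>'.

'<wxidb>'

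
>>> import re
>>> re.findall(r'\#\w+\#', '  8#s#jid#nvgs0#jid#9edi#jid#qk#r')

['#s#', '#nvgs0#', '#9edi#', '#qk#']

`findall` yields the raw match text (4 of them) because the pattern has no groups.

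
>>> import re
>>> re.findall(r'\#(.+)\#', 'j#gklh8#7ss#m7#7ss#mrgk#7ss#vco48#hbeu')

With a single group, `findall` returns only what that group captured — 1 item.

['gklh8#7ss#m7#7ss#mrgk#7ss#vco48']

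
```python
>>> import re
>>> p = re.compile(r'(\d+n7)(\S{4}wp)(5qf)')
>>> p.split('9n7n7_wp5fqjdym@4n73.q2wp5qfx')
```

Pattern: one or more of a digit, then the literal 'n7' (captured); then exactly 4 of a non-whitespace character, then the literal 'wp' (captured); then the literal '5q', then the literal 'f' (captured).
Matches to split on: at [16:28] → '4n73.q2wp5qf'.
The group in the pattern means `split` returns the separators' captures alongside the pieces.

['9n7n7_wp5fqjdym@', '4n7', '3.q2wp', '5qf', 'x']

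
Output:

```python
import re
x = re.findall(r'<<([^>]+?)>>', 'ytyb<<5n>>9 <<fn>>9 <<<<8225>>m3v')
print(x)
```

['5n', 'fn', '<<8225']

Walking the string: at [4:10] match '<<5n>>', group 1 = '5n'; at [12:18] match '<<fn>>', group 1 = 'fn'; at [20:30] match '<<<<8225>>', group 1 = '<<8225'.
One capturing group, so `findall` returns just the captured substring from each match — 3 in all.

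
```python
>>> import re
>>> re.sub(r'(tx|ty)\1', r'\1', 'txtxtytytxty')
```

'txtytxty'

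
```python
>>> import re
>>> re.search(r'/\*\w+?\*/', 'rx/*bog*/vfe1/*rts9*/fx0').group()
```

The match spans [2:9] → '/*bog*/'.

'/*bog*/'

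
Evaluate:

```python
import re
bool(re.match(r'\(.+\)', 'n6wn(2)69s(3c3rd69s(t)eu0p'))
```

With `match`, the pattern is implicitly anchored at the beginning.
Here the string doesn't start with a match, so the call returns None, and `bool(None)` is False.

False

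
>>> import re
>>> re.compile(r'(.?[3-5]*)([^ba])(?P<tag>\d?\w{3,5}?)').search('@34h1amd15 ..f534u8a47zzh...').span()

A non-greedy quantifier consumes as few characters as it can — just enough that the remainder of the pattern still matches from where it stops; whatever follows it matches normally.
The match spans [0:8] → '@34h1amd'.

(0, 8)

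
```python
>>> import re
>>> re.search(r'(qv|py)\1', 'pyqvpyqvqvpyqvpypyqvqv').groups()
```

('qv',)

The match spans [6:10] → 'qvqv'.
Captured: group 1 = 'qv'.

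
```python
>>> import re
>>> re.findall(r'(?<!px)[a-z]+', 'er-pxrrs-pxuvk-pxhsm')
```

['er', 'pxrrs', 'pxuvk', 'pxhsm']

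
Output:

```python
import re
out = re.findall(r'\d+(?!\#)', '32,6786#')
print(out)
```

['32', '678']

A negative assertion filters positions out without eating any characters.
`findall` yields the raw match text (2 of them) because the pattern has no groups.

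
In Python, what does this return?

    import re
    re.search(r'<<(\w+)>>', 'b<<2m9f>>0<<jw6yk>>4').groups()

('2m9f',)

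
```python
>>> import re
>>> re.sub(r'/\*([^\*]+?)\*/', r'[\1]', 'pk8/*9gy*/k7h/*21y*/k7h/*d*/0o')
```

Matches: at [3:10] → '/*9gy*/'; at [13:20] → '/*21y*/'; at [23:28] → '/*d*/'.
`\1` in the replacement pulls in group 1's text for each match.

'pk8[9gy]k7h[21y]k7h[d]0o'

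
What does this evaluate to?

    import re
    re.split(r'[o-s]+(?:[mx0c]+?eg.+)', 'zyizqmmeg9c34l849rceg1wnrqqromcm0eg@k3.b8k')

['zyiz', '']

This matches one or more of a character in [o-s]; then one or more of one of [mx0c] (lazy), then the literal 'eg', then one or more of any character (non-capturing group).
Matches to split on: at [4:42] → 'qmmeg9c34l849rceg1wnrqqromcm0eg@k3.b8k'.
`split` removes every match and returns the 2 fragments in between.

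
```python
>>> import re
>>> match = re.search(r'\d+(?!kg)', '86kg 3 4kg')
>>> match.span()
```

A negative assertion filters positions out without eating any characters.
`re.search` tries every starting position until one works.
The match spans [0:1] → '8'.

(0, 1)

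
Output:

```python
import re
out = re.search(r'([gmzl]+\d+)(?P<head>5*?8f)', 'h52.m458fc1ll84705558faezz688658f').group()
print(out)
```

m458f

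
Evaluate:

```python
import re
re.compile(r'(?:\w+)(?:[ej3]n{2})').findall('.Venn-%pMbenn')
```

No capturing groups, so `findall` returns the 2 full match strings.

['Venn', 'pMbenn']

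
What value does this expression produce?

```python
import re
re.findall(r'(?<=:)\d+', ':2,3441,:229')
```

Lookahead/lookbehind check context without consuming it, so the matched span excludes the asserted characters.
Scanning left to right: at [1:2] → '2'; at [9:12] → '229'.
No capturing groups, so `findall` returns the 2 full match strings.

['2', '229']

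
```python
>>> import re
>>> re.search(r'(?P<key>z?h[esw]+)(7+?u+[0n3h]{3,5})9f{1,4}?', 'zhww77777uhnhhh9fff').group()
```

This matches optionally the literal 'z', then a literal 'h', then one or more of one of [esw] (captured as 'key'); then one or more of a literal '7' (lazy), then one or more of the literal 'u', then 3 to 5 of one of [0n3h] (captured); then the literal '9', then 1 to 4 of the literal 'f' (lazy).
`re.search` scans for the first position where the pattern succeeds.
The match spans [0:17] → 'zhww77777uhnhhh9f'.
Captured: group 1 = 'zhww', group 2 = '77777uhnhhh'.

'zhww77777uhnhhh9f'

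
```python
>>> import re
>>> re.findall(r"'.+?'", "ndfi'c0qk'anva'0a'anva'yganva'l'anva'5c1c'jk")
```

["'c0qk'", "'0a'", "'yganva'", "'anva'"]

A non-greedy quantifier consumes as few characters as it can — just enough that the remainder of the pattern still matches from where it stops; whatever follows it matches normally.
Scanning left to right: at [4:10] → "'c0qk'"; at [14:18] → "'0a'"; at [22:30] → "'yganva'"; at [31:37] → "'anva'".
`findall` yields the raw match text (4 of them) because the pattern has no groups.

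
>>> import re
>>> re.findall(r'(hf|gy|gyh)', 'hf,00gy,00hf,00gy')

['hf', 'gy', 'hf', 'gy']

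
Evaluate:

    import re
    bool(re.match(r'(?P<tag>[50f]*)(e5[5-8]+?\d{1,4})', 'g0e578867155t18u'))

False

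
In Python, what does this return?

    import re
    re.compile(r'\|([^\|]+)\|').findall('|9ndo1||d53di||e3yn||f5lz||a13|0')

['9ndo1', 'd53di', 'e3yn', 'f5lz', 'a13']

Matches: at [0:7] match '|9ndo1|', group 1 = '9ndo1'; at [7:14] match '|d53di|', group 1 = 'd53di'; at [14:20] match '|e3yn|', group 1 = 'e3yn'; at [20:26] match '|f5lz|', group 1 = 'f5lz'; at [26:31] match '|a13|', group 1 = 'a13'.
One capturing group, so `findall` returns just the captured substring from each match — 5 in all.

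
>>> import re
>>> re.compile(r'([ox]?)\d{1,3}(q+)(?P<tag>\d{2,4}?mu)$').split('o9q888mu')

The pattern matches optionally one of [ox] (captured); then 1 to 3 of a digit; then one or more of a literal 'q' (captured); then 2 to 4 of a digit (lazy), then a literal 'm', then the literal 'u' (captured as 'tag'); then anchored at the end.
Matches to split on: at [0:8] → 'o9q888mu'.
The group in the pattern means `split` returns the separators' captures alongside the pieces.

['', 'o', 'q', '888mu', '']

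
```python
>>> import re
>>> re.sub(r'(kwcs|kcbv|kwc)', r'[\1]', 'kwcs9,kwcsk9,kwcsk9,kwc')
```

Branches in `(...|...)` are attempted left-to-right; the first branch that allows the whole pattern to succeed is taken.
Matches: at [0:4] → 'kwcs'; at [6:10] → 'kwcs'; at [13:17] → 'kwcs'; at [20:23] → 'kwc'.
Each match is replaced using the text its own group 1 captured.

'[kwcs]9,[kwcs]k9,[kwcs]k9,[kwc]'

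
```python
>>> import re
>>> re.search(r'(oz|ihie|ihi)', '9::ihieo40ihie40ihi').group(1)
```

The match spans [3:7] → 'ihie'.
Captured: group 1 = 'ihie'.

'ihie'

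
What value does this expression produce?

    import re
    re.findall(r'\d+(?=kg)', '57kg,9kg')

Lookahead/lookbehind check context without consuming it, so the matched span excludes the asserted characters.
`findall` yields the raw match text (2 of them) because the pattern has no groups.

['57', '9']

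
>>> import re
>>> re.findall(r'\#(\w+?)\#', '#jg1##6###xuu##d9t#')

['jg1', '6', 'xuu', 'd9t']

With a single group, `findall` returns only what that group captured — 4 items.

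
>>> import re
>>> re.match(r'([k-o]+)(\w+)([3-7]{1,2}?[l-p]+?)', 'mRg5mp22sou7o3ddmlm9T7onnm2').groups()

('m', 'Rg5mp22sou7o3ddmlm9T', '7o')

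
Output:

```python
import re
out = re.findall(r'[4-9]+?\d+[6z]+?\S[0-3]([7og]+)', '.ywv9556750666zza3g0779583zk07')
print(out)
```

The pattern matches one or more of a character in [4-9] (lazy), then one or more of a digit; then one or more of one of [6z] (lazy), then a non-whitespace character, then a character in [0-3]; then one or more of one of [7og] (captured).
Walking the string: at [4:19] match '9556750666zza3g', group 1 = 'g'; at [20:30] match '779583zk07', group 1 = '7'.
Because there's exactly one group, `findall` drops the full match and keeps group 1 from each hit.

['g', '7']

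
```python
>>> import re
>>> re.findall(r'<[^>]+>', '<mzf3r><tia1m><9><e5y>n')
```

['<mzf3r>', '<tia1m>', '<9>', '<e5y>']

Since nothing is captured, `findall` lists the 4 matched substrings directly.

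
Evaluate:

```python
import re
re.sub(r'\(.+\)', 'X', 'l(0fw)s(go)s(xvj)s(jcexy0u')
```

'lXs(jcexy0u'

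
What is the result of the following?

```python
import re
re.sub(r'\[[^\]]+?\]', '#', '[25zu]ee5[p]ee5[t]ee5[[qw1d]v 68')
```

'#ee5#ee5#ee5#v 68'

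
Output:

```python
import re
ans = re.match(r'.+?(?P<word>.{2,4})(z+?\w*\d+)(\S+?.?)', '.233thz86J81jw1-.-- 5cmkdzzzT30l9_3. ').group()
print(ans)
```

.233thz86J81jw1-.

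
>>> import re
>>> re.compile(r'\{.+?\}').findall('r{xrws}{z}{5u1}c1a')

Because the quantifier is non-greedy, it stops expanding at the earliest point where the rest of the pattern can succeed.
No capturing groups, so `findall` returns the 3 full match strings.

['{xrws}', '{z}', '{5u1}']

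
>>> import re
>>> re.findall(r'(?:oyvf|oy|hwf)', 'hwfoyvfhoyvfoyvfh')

Branches in `(...|...)` are attempted left-to-right; the first branch that allows the whole pattern to succeed is taken.
Scanning left to right: at [0:3] → 'hwf'; at [3:7] → 'oyvf'; at [8:12] → 'oyvf'; at [12:16] → 'oyvf'.
`findall` yields the raw match text (4 of them) because the pattern has no groups.

['hwf', 'oyvf', 'oyvf', 'oyvf']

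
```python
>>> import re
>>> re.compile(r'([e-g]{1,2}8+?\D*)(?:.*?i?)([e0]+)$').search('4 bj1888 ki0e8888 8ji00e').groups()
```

('e8', '00e')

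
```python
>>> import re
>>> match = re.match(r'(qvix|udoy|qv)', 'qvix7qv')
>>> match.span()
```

(0, 4)

`re.match` only tries the pattern at the start of the string.
The match spans [0:4] → 'qvix'.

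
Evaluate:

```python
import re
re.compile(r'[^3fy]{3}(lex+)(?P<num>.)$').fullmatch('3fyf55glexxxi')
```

For `fullmatch`, every character of the input must be accounted for by the pattern.
Here there's no way to consume every character, so the call returns None.

None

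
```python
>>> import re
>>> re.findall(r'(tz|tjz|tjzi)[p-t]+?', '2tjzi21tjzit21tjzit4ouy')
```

['tjzi', 'tjzi']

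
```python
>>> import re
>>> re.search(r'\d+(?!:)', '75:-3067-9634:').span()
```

`(?!…)`/`(?<!…)` only lets a position through if the neighbouring text does NOT match; no characters are consumed.
`re.search` tries every starting position until one works.
The match spans [0:1] → '7'.

(0, 1)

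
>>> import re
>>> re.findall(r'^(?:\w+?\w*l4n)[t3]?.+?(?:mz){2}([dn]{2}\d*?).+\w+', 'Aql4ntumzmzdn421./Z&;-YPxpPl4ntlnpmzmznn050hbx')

['dn']

This matches anchored at the start of the string; then one or more of a word character (lazy), then zero or more of a word character, then the literal 'l4n' (non-capturing group); then optionally one of [t3], then one or more of any character (lazy), then the literal 'mz' repeated 2 times; then exactly 2 of one of [dn], then zero or more of a digit (lazy) (captured); then one or more of any character; then one or more of a word character.
Because the quantifier is non-greedy, it stops expanding at the earliest point where the rest of the pattern can succeed.
Scanning left to right: at [0:46] match 'Aql4ntumzmzdn421./Z&;-YPxpPl4ntlnpmzmznn050hbx', group 1 = 'dn'.
Because there's exactly one group, `findall` drops the full match and keeps group 1 from the one hit.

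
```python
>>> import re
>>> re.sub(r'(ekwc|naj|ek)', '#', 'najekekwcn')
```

'###n'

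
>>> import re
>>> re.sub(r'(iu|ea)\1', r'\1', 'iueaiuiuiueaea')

`\1` has to match the exact text group 1 already captured.
Each match is replaced using the text its own group 1 captured.

'iueaiuiuea'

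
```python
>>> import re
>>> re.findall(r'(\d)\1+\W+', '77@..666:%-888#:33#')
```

`\1` is not a pattern — it's the concrete string captured by group 1, re-applied verbatim.
Walking the string: at [0:5] match '77@..', group 1 = '7'; at [5:11] match '666:%-', group 1 = '6'; at [11:16] match '888#:', group 1 = '8'; at [16:19] match '33#', group 1 = '3'.
Because there's exactly one group, `findall` drops the full match and keeps group 1 from each hit.

['7', '6', '8', '3']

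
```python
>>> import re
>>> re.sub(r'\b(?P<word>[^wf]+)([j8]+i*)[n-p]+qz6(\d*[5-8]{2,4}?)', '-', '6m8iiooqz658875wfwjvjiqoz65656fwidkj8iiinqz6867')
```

'-wfwjvjiqoz65656fwidkj8iiinqz6867'

Pattern: a word boundary (`\b`, zero-width); then one or more of any character except [wf] (captured as 'word'); then one or more of one of [j8], then zero or more of the literal 'i' (captured); then one or more of a character in [n-p], then the literal 'qz6'; then zero or more of a digit, then 2 to 4 of a character in [5-8] (lazy) (captured).
`sub` substitutes '-' at each match site.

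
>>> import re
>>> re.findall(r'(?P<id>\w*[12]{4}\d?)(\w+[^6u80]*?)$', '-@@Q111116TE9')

[('Q111116', 'TE9')]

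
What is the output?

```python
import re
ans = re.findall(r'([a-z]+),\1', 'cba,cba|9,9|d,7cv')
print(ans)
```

A backreference is literal: `\1` must see the identical characters the first group matched.
Matches: at [0:7] match 'cba,cba', group 1 = 'cba'.
`findall` collects group 1 from the one match (1 total).

['cba']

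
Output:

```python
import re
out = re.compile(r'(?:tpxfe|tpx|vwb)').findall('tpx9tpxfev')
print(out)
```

Alternation tries branches left to right and keeps the first one that lets the overall match succeed at that position.
`findall` yields the raw match text (2 of them) because the pattern has no groups.

['tpx', 'tpxfe']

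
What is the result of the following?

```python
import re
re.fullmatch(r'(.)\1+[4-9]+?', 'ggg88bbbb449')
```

`\1` is not a pattern — it's the concrete string captured by group 1, re-applied verbatim.
`re.fullmatch` is like wrapping the pattern in `^…$` (in single-line mode).
Here the pattern can't cover the whole string, so the call returns None.

None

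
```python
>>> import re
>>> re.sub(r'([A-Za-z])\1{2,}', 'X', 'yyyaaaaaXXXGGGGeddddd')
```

'XXXXeX'

`\1` is not a pattern — it's the concrete string captured by group 1, re-applied verbatim.
Matches: at [0:3] → 'yyy'; at [3:8] → 'aaaaa'; at [8:11] → 'XXX'; at [11:15] → 'GGGG'; at [16:21] → 'ddddd'.
Each match is replaced by 'X'.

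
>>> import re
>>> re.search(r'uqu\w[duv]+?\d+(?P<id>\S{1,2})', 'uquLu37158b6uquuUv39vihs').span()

This matches the literal 'uqu', then a word character; then one or more of one of [duv] (lazy), then one or more of a digit; then 1 to 2 of a non-whitespace character (captured as 'id').
`re.search` scans for the first position where the pattern succeeds.
The match spans [0:12] → 'uquLu37158b6'.
Captured: group 1 = 'b6'.

(0, 12)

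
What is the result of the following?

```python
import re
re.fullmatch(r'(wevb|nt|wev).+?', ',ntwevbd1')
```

None

`fullmatch` succeeds only if the pattern covers the string from start to end.
Here there's no way to consume every character, so the call returns None.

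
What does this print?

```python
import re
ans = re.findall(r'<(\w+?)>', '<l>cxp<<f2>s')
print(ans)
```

With a single group, `findall` returns only what that group captured — 2 items.

['l', 'f2']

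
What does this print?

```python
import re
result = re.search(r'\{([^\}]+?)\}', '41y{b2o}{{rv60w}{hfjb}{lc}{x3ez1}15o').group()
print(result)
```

{b2o}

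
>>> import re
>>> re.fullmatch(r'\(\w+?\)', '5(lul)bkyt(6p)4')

`re.fullmatch` requires the pattern to consume the entire string.
Here the string isn't matched end-to-end, so the call returns None.

None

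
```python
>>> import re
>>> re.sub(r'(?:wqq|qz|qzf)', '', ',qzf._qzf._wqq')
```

Branches in `(...|...)` are attempted left-to-right; the first branch that allows the whole pattern to succeed is taken.
Matches: at [1:3] → 'qz'; at [6:8] → 'qz'; at [11:14] → 'wqq'.
Every occurrence is swapped for ''.

',f._f._'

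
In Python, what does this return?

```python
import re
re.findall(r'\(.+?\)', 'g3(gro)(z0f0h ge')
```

Walking the string: at [2:7] → '(gro)'.
Since nothing is captured, `findall` lists the 1 matched substring directly.

['(gro)']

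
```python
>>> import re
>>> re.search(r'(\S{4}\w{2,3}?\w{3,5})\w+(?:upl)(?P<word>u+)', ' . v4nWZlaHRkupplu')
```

None

Pattern: exactly 4 of a non-whitespace character, then 2 to 3 of a word character (lazy), then 3 to 5 of a word character (captured); then one or more of a word character; then the literal 'up', then the literal 'l' (non-capturing group); then one or more of a literal 'u' (captured as 'word').
`re.search` scans for the first position where the pattern succeeds.
Here no position works, so the call returns None.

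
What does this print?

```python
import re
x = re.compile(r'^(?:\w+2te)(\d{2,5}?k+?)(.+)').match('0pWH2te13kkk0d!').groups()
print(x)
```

('13k', 'kk0d!')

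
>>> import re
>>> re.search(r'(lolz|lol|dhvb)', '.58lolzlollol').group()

'lolz'

`|` is ordered: at each position the engine commits to the first alternative that works.
`re.search` scans for the first position where the pattern succeeds.
The match spans [3:7] → 'lolz'.
Captured: group 1 = 'lolz'.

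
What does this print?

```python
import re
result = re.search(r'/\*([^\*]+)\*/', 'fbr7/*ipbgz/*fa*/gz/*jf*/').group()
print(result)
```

/*fa*/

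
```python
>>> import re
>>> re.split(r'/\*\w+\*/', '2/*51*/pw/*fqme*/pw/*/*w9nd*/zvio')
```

Matches to split on: at [1:7] → '/*51*/'; at [9:17] → '/*fqme*/'; at [21:29] → '/*w9nd*/'.
`split` removes every match and returns the 4 fragments in between.

['2', 'pw', 'pw/*', 'zvio']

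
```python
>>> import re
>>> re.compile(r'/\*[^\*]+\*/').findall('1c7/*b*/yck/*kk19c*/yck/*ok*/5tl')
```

['/*b*/', '/*kk19c*/', '/*ok*/']

Walking the string: at [3:8] → '/*b*/'; at [11:20] → '/*kk19c*/'; at [23:29] → '/*ok*/'.
Since nothing is captured, `findall` lists the 3 matched substrings directly.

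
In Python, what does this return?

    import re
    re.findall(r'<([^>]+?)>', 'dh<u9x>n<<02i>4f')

['u9x', '<02i']

Because there's exactly one group, `findall` drops the full match and keeps group 1 from each hit.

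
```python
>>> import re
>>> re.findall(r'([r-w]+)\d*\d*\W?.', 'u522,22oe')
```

['u']

Pattern: one or more of a character in [r-w] (captured); then zero or more of a digit; then zero or more of a digit, then optionally a non-word character, then any character.
Because there's exactly one group, `findall` drops the full match and keeps group 1 from the one hit.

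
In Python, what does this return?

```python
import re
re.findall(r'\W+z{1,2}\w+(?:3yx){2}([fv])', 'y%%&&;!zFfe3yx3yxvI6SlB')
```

The pattern matches one or more of a non-word character; then 1 to 2 of a literal 'z', then one or more of a word character, then the literal '3yx' repeated 2 times; then one of [fv] (captured).
Walking the string: at [1:18] match '%%&&;!zFfe3yx3yxv', group 1 = 'v'.
`findall` collects group 1 from the one match (1 total).

['v']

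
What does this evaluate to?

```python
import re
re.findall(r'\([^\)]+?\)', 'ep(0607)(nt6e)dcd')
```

Since nothing is captured, `findall` lists the 2 matched substrings directly.

['(0607)', '(nt6e)']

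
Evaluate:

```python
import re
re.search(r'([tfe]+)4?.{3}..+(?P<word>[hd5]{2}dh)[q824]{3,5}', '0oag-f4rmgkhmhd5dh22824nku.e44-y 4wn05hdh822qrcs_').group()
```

'f4rmgkhmhd5dh22824nku.e44-y 4wn05hdh822q'

Pattern: one or more of one of [tfe] (captured); then optionally a literal '4', then exactly 3 of any character, then any character; then one or more of any character; then exactly 2 of one of [hd5], then the literal 'dh' (captured as 'word'); then 3 to 5 of one of [q824].
`re.search` tries every starting position until one works.
The match spans [5:45] → 'f4rmgkhmhd5dh22824nku.e44-y 4wn05hdh822q'.
Captured: group 1 = 'f', group 2 = '5hdh'.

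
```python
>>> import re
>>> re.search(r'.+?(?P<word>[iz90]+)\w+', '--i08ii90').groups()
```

('i0',)

This matches one or more of any character (lazy); then one or more of one of [iz90] (captured as 'word'); then one or more of a word character.
`re.search` tries every starting position until one works.
The match spans [0:9] → '--i08ii90'.
Captured: group 1 = 'i0'.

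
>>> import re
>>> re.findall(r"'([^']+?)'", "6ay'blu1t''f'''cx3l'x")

['blu1t', 'f', 'cx3l']

Walking the string: at [3:10] match "'blu1t'", group 1 = 'blu1t'; at [10:13] match "'f'", group 1 = 'f'; at [14:20] match "'cx3l'", group 1 = 'cx3l'.
`findall` collects group 1 from each match (3 total).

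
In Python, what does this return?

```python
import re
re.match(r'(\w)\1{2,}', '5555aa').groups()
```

The match spans [0:4] → '5555'.
Captured: group 1 = '5'.

('5',)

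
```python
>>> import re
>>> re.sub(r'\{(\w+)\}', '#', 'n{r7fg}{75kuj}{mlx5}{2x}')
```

'n####'

Matches: at [1:7] → '{r7fg}'; at [7:14] → '{75kuj}'; at [14:20] → '{mlx5}'; at [20:24] → '{2x}'.
Every occurrence is swapped for '#'.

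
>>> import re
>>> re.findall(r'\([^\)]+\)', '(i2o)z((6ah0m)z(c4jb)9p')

['(i2o)', '((6ah0m)', '(c4jb)']

With no groups in the pattern, `findall` gives back each whole match — 3 here.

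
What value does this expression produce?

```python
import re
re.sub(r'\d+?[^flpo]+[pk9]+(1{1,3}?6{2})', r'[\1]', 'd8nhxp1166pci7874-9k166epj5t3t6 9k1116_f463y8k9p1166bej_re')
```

Each match is replaced using the text its own group 1 captured.

'd[1166]pci[166]epj5t3t6 9k1116_f[1166]bej_re'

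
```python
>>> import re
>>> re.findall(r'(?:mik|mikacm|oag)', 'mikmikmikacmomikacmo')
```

['mik', 'mik', 'mik', 'mik']

Branches in `(...|...)` are attempted left-to-right; the first branch that allows the whole pattern to succeed is taken.
Walking the string: at [0:3] → 'mik'; at [3:6] → 'mik'; at [6:9] → 'mik'; at [13:16] → 'mik'.
`findall` yields the raw match text (4 of them) because the pattern has no groups.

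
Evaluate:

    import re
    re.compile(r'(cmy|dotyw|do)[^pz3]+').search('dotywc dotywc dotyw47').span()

(0, 21)

The match spans [0:21] → 'dotywc dotywc dotyw47'.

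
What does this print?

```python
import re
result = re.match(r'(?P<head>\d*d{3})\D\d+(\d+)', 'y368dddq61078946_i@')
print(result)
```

With `match`, the pattern is implicitly anchored at the beginning.
Here position 0 doesn't satisfy it, so the call returns None.

None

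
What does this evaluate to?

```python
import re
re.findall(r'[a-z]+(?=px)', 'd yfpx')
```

Because the assertion is zero-width, the text it checks is not consumed and won't appear in the result.
Scanning left to right: at [2:4] → 'yf'.
Since nothing is captured, `findall` lists the 1 matched substring directly.

['yf']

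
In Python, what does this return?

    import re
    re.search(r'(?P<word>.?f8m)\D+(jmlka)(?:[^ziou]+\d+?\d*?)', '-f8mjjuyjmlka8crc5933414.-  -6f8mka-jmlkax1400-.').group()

'-f8mjjuyjmlka8crc5933414.-  -6f8mka-jmlkax1400'

This matches optionally any character, then the literal 'f8m' (captured as 'word'); then one or more of a non-digit; then the literal 'jm', then the literal 'lka' (captured); then one or more of any character except [ziou], then one or more of a digit (lazy), then zero or more of a digit (lazy) (non-capturing group).
`search` walks the string left to right and returns the first match it finds.
The match spans [0:46] → '-f8mjjuyjmlka8crc5933414.-  -6f8mka-jmlkax1400'.
Captured: group 1 = '-f8m', group 2 = 'jmlka'.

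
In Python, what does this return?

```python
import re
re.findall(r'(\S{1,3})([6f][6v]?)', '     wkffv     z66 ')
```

[('wkf', 'fv'), ('z6', '6')]

This matches 1 to 3 of a non-whitespace character (captured); then one of [6f], then optionally one of [6v] (captured).
Multiple groups make `findall` return tuples — one 2-tuple for each match.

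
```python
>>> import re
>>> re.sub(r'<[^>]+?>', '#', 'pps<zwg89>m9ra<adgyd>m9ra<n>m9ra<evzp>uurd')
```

'pps#m9ra#m9ra#m9ra#uurd'

Every occurrence is swapped for '#'.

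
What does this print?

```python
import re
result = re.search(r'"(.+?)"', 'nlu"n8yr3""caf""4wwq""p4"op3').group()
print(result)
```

"n8yr3"

With the lazy modifier that quantifier settles for the fewest repetitions that let the rest of the pattern succeed (the atoms after it are unaffected and can still be greedy).
`re.search` tries every starting position until one works.
The match spans [3:10] → '"n8yr3"'.
Captured: group 1 = 'n8yr3'.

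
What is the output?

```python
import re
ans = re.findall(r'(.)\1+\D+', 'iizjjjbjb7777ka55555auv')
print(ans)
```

['i', '7', '5']

`\1` is not a pattern — it's the concrete string captured by group 1, re-applied verbatim.
Scanning left to right: at [0:9] match 'iizjjjbjb', group 1 = 'i'; at [9:15] match '7777ka', group 1 = '7'; at [15:23] match '55555auv', group 1 = '5'.
Because there's exactly one group, `findall` drops the full match and keeps group 1 from each hit.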